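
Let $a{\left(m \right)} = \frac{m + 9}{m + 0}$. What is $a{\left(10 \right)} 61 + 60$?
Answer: $\frac{1759}{10} \approx 175.9$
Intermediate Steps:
$a{\left(m \right)} = \frac{9 + m}{m}$
$a{\left(10 \right)} 61 + 60 = \frac{9 + 10}{10} \cdot 61 + 60 = \frac{1}{10} \cdot 19 \cdot 61 + 60 = \frac{19}{10} \cdot 61 + 60 = \frac{1159}{10} + 60 = \frac{1759}{10}$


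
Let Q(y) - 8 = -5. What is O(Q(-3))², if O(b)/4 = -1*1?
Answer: 16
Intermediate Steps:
Q(y) = 3 (Q(y) = 8 - 5 = 3)
O(b) = -4 (O(b) = 4*(-1*1) = 4*(-1) = -4)
O(Q(-3))² = (-4)² = 16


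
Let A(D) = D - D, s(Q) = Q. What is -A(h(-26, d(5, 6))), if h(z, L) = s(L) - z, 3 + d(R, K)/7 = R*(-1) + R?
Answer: 0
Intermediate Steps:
d(R, K) = -21 (d(R, K) = -21 + 7*(R*(-1) + R) = -21 + 7*(-R + R) = -21 + 7*0 = -21 + 0 = -21)
h(z, L) = L - z
A(D) = 0
-A(h(-26, d(5, 6))) = -1*0 = 0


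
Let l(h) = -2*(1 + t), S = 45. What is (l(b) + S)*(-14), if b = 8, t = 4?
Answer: -490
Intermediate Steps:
l(h) = -10 (l(h) = -2*(1 + 4) = -2*5 = -10)
(l(b) + S)*(-14) = (-10 + 45)*(-14) = 35*(-14) = -490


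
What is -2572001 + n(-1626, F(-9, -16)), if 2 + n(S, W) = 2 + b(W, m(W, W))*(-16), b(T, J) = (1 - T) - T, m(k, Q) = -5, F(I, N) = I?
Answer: -2572305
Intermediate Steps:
b(T, J) = 1 - 2*T
n(S, W) = -16 + 32*W (n(S, W) = -2 + (2 + (1 - 2*W)*(-16)) = -2 + (2 + (-16 + 32*W)) = -2 + (-14 + 32*W) = -16 + 32*W)
-2572001 + n(-1626, F(-9, -16)) = -2572001 + (-16 + 32*(-9)) = -2572001 + (-16 - 288) = -2572001 - 304 = -2572305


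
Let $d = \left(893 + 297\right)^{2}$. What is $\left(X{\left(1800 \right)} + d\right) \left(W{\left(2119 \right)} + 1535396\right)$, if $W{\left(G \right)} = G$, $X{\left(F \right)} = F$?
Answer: $2180042518500$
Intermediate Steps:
$d = 1416100$ ($d = 1190^{2} = 1416100$)
$\left(X{\left(1800 \right)} + d\right) \left(W{\left(2119 \right)} + 1535396\right) = \left(1800 + 1416100\right) \left(2119 + 1535396\right) = 1417900 \cdot 1537515 = 2180042518500$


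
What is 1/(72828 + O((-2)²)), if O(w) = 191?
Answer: 1/73019 ≈ 1.3695e-5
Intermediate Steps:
1/(72828 + O((-2)²)) = 1/(72828 + 191) = 1/73019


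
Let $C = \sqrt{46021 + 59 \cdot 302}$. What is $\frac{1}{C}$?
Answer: $\frac{\sqrt{63839}}{63839} \approx 0.0039578$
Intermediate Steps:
$C = \sqrt{63839}$ ($C = \sqrt{46021 + 17818} = \sqrt{63839} \approx 252.66$)
$\frac{1}{C} = \frac{1}{\sqrt{63839}} = \frac{\sqrt{63839}}{63839}$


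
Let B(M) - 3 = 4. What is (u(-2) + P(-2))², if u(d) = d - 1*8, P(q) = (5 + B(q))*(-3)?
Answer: 2116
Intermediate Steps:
B(M) = 7 (B(M) = 3 + 4 = 7)
P(q) = -36 (P(q) = (5 + 7)*(-3) = 12*(-3) = -36)
u(d) = -8 + d (u(d) = d - 8 = -8 + d)
(u(-2) + P(-2))² = ((-8 - 2) - 36)² = (-10 - 36)² = (-46)² = 2116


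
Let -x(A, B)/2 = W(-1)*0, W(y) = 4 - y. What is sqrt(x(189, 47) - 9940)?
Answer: 2*I*sqrt(2485) ≈ 99.7*I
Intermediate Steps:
x(A, B) = 0 (x(A, B) = -2*(4 - 1*(-1))*0 = -2*(4 + 1)*0 = -10*0 = -2*0 = 0)
sqrt(x(189, 47) - 9940) = sqrt(0 - 9940) = sqrt(-9940) = 2*I*sqrt(2485)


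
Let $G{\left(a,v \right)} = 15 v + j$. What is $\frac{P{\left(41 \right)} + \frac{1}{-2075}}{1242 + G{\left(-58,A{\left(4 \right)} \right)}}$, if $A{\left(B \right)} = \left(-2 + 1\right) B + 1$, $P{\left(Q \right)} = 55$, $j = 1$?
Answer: $\frac{57062}{1242925} \approx 0.045909$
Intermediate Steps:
$A{\left(B \right)} = 1 - B$ ($A{\left(B \right)} = - B + 1 = 1 - B$)
$G{\left(a,v \right)} = 1 + 15 v$ ($G{\left(a,v \right)} = 15 v + 1 = 1 + 15 v$)
$\frac{P{\left(41 \right)} + \frac{1}{-2075}}{1242 + G{\left(-58,A{\left(4 \right)} \right)}} = \frac{55 + \frac{1}{-2075}}{1242 + \left(1 + 15 \left(1 - 4\right)\right)} = \frac{55 - \frac{1}{2075}}{1242 + \left(1 + 15 \left(1 - 4\right)\right)} = \frac{114124}{2075 \left(1242 + \left(1 + 15 \left(-3\right)\right)\right)} = \frac{114124}{2075 \left(1242 + \left(1 - 45\right)\right)} = \frac{114124}{2075 \left(1242 - 44\right)} = \frac{114124}{2075 \cdot 1198} = \frac{114124}{2075} \cdot \frac{1}{1198} = \frac{57062}{1242925}$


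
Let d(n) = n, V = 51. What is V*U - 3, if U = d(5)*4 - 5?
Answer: 762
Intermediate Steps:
U = 15 (U = 5*4 - 5 = 20 - 5 = 15)
V*U - 3 = 51*15 - 3 = 765 - 3 = 762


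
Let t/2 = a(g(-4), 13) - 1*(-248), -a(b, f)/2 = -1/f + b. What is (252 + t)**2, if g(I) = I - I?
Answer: 94633984/169 ≈ 5.5996e+5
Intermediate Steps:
g(I) = 0
a(b, f) = -2*b + 2/f (a(b, f) = -2*(-1/f + b) = -2*(b - 1/f) = -2*b + 2/f)
t = 6452/13 (t = 2*((-2*0 + 2/13) - 1*(-248)) = 2*((0 + 2*(1/13)) + 248) = 2*((0 + 2/13) + 248) = 2*(2/13 + 248) = 2*(3226/13) = 6452/13 ≈ 496.31)
(252 + t)**2 = (252 + 6452/13)**2 = (9728/13)**2 = 94633984/169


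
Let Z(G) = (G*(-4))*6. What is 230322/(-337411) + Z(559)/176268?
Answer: -3760425356/4956230179 ≈ -0.75873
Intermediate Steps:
Z(G) = -24*G (Z(G) = -4*G*6 = -24*G)
230322/(-337411) + Z(559)/176268 = 230322/(-337411) - 24*559/176268 = 230322*(-1/337411) - 13416*1/176268 = -230322/337411 - 1118/14689 = -3760425356/4956230179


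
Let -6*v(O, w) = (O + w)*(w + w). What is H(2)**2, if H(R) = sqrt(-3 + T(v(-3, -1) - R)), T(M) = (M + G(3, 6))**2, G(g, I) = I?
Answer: 37/9 ≈ 4.1111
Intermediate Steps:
v(O, w) = -w*(O + w)/3 (v(O, w) = -(O + w)*(w + w)/6 = -(O + w)*2*w/6 = -w*(O + w)/3)
T(M) = (6 + M)**2 (T(M) = (M + 6)**2 = (6 + M)**2)
H(R) = sqrt(-3 + (14/3 - R)**2) (H(R) = sqrt(-3 + (6 + (-1/3*(-1)*(-3 - 1) - R))**2) = sqrt(-3 + (6 + (-1/3*(-1)*(-4) - R))**2) = sqrt(-3 + (6 + (-4/3 - R))**2) = sqrt(-3 + (14/3 - R)**2))
H(2)**2 = (sqrt(-27 + (-14 + 3*2)**2)/3)**2 = (sqrt(-27 + (-14 + 6)**2)/3)**2 = (sqrt(-27 + (-8)**2)/3)**2 = (sqrt(-27 + 64)/3)**2 = (sqrt(37)/3)**2 = 37/9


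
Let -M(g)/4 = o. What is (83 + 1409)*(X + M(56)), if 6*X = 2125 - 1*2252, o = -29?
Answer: 424474/3 ≈ 1.4149e+5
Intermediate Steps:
M(g) = 116 (M(g) = -4*(-29) = 116)
X = -127/6 (X = (2125 - 1*2252)/6 = (2125 - 2252)/6 = (⅙)*(-127) = -127/6 ≈ -21.167)
(83 + 1409)*(X + M(56)) = (83 + 1409)*(-127/6 + 116) = 1492*(569/6) = 424474/3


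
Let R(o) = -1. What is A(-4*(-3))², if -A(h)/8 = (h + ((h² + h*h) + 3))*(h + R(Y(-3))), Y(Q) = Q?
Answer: 710968896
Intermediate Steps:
A(h) = -8*(-1 + h)*(3 + h + 2*h²) (A(h) = -8*(h + ((h² + h*h) + 3))*(h - 1) = -8*(h + ((h² + h²) + 3))*(-1 + h) = -8*(h + (2*h² + 3))*(-1 + h) = -8*(h + (3 + 2*h²))*(-1 + h) = -8*(3 + h + 2*h²)*(-1 + h) = -8*(-1 + h)*(3 + h + 2*h²))
A(-4*(-3))² = (24 - (-64)*(-3) - 16*(-4*(-3))³ + 8*(-4*(-3))²)² = (24 - 16*12 - 16*12³ + 8*12²)² = (24 - 192 - 16*1728 + 8*144)² = (24 - 192 - 27648 + 1152)² = (-26664)² = 710968896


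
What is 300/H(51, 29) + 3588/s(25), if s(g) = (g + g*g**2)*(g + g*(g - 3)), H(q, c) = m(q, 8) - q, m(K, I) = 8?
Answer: -58684146/8411875 ≈ -6.9763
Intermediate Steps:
H(q, c) = 8 - q
s(g) = (g + g**3)*(g + g*(-3 + g))
300/H(51, 29) + 3588/s(25) = 300/(8 - 1*51) + 3588/((25**2*(-2 + 25 + 25**3 - 2*25**2))) = 300/(8 - 51) + 3588/((625*(-2 + 25 + 15625 - 2*625))) = 300/(-43) + 3588/((625*(-2 + 25 + 15625 - 1250))) = 300*(-1/43) + 3588/((625*14398)) = -300/43 + 3588/8998750 = -300/43 + 3588*(1/8998750) = -300/43 + 78/195625 = -58684146/8411875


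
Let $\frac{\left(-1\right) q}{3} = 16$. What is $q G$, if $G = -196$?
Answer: $9408$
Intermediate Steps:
$q = -48$ ($q = \left(-3\right) 16 = -48$)
$q G = \left(-48\right) \left(-196\right) = 9408$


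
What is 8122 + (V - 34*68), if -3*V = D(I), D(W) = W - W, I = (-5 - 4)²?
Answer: 5810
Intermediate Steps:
I = 81 (I = (-9)² = 81)
D(W) = 0
V = 0 (V = -⅓*0 = 0)
8122 + (V - 34*68) = 8122 + (0 - 34*68) = 8122 + (0 - 2312) = 8122 - 2312 = 5810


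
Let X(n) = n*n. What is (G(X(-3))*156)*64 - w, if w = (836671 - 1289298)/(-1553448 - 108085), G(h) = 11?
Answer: 182475747565/1661533 ≈ 1.0982e+5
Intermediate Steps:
X(n) = n**2
w = 452627/1661533 (w = -452627/(-1661533) = -452627*(-1/1661533) = 452627/1661533 ≈ 0.27242)
(G(X(-3))*156)*64 - w = (11*156)*64 - 1*452627/1661533 = 1716*64 - 452627/1661533 = 109824 - 452627/1661533 = 182475747565/1661533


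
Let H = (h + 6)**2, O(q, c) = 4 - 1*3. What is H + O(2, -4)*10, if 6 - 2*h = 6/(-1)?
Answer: 154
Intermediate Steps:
h = 6 (h = 3 - 3/(-1) = 3 - 3*(-1) = 3 - 1/2*(-6) = 3 + 3 = 6)
O(q, c) = 1 (O(q, c) = 4 - 3 = 1)
H = 144 (H = (6 + 6)**2 = 12**2 = 144)
H + O(2, -4)*10 = 144 + 1*10 = 144 + 10 = 154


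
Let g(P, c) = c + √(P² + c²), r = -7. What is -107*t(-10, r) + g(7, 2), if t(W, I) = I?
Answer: 751 + √53 ≈ 758.28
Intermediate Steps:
-107*t(-10, r) + g(7, 2) = -107*(-7) + (2 + √(7² + 2²)) = 749 + (2 + √(49 + 4)) = 749 + (2 + √53) = 751 + √53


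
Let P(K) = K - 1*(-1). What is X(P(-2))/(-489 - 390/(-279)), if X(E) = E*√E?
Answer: 93*I/45347 ≈ 0.0020509*I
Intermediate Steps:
P(K) = 1 + K (P(K) = K + 1 = 1 + K)
X(E) = E^(3/2)
X(P(-2))/(-489 - 390/(-279)) = (1 - 2)^(3/2)/(-489 - 390/(-279)) = (-1)^(3/2)/(-489 - 390*(-1/279)) = (-I)/(-489 + 130/93) = (-I)/(-45347/93) = -I*(-93/45347) = 93*I/45347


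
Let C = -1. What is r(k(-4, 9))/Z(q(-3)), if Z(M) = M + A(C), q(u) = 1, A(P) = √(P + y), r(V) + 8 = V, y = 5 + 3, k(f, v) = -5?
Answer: 13/6 - 13*√7/6 ≈ -3.5658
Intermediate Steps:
y = 8
r(V) = -8 + V
A(P) = √(8 + P) (A(P) = √(P + 8) = √(8 + P))
Z(M) = M + √7 (Z(M) = M + √(8 - 1) = M + √7)
r(k(-4, 9))/Z(q(-3)) = (-8 - 5)/(1 + √7) = -13/(1 + √7)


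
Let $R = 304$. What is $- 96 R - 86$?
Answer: $-29270$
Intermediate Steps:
$- 96 R - 86 = \left(-96\right) 304 - 86 = -29184 - 86 = -29270$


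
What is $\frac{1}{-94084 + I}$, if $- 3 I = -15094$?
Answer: $- \frac{3}{267158} \approx -1.1229 \cdot 10^{-5}$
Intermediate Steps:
$I = \frac{15094}{3}$ ($I = \left(- \frac{1}{3}\right) \left(-15094\right) = \frac{15094}{3} \approx 5031.3$)
$\frac{1}{-94084 + I} = \frac{1}{-94084 + \frac{15094}{3}} = \frac{1}{- \frac{267158}{3}} = - \frac{3}{267158}$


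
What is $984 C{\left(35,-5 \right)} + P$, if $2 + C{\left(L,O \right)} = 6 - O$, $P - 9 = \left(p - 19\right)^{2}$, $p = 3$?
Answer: $9121$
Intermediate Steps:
$P = 265$ ($P = 9 + \left(3 - 19\right)^{2} = 9 + \left(-16\right)^{2} = 9 + 256 = 265$)
$C{\left(L,O \right)} = 4 - O$ ($C{\left(L,O \right)} = -2 - \left(-6 + O\right) = 4 - O$)
$984 C{\left(35,-5 \right)} + P = 984 \left(4 - -5\right) + 265 = 984 \left(4 + 5\right) + 265 = 984 \cdot 9 + 265 = 8856 + 265 = 9121$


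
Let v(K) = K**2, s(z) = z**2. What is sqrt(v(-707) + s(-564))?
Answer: sqrt(817945) ≈ 904.40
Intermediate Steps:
sqrt(v(-707) + s(-564)) = sqrt((-707)**2 + (-564)**2) = sqrt(499849 + 318096) = sqrt(817945)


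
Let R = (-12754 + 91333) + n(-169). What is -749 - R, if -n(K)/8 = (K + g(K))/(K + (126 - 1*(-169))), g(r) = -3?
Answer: -4998352/63 ≈ -79339.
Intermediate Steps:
n(K) = -8*(-3 + K)/(295 + K) (n(K) = -8*(K - 3)/(K + (126 - 1*(-169))) = -8*(-3 + K)/(K + (126 + 169)) = -8*(-3 + K)/(K + 295) = -8*(-3 + K)/(295 + K))
R = 4951165/63 (R = (-12754 + 91333) + 8*(3 - 1*(-169))/(295 - 169) = 78579 + 8*(3 + 169)/126 = 78579 + 8*(1/126)*172 = 78579 + 688/63 = 4951165/63 ≈ 78590.)
-749 - R = -749 - 1*4951165/63 = -749 - 4951165/63 = -4998352/63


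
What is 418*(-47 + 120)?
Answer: 30514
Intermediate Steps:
418*(-47 + 120) = 418*73 = 30514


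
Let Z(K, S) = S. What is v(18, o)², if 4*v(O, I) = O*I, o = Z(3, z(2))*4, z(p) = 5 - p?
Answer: 2916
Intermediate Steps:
o = 12 (o = (5 - 1*2)*4 = (5 - 2)*4 = 3*4 = 12)
v(O, I) = I*O/4 (v(O, I) = (O*I)/4 = (I*O)/4 = I*O/4)
v(18, o)² = ((¼)*12*18)² = 54² = 2916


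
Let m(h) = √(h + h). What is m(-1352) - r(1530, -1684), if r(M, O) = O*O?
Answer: -2835856 + 52*I ≈ -2.8359e+6 + 52.0*I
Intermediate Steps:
r(M, O) = O²
m(h) = √2*√h (m(h) = √(2*h) = √2*√h)
m(-1352) - r(1530, -1684) = √2*√(-1352) - 1*(-1684)² = √2*(26*I*√2) - 1*2835856 = 52*I - 2835856 = -2835856 + 52*I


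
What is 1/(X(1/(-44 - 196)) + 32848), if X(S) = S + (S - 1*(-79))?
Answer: 120/3951239 ≈ 3.0370e-5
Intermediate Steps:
X(S) = 79 + 2*S (X(S) = S + (S + 79) = S + (79 + S) = 79 + 2*S)
1/(X(1/(-44 - 196)) + 32848) = 1/((79 + 2/(-44 - 196)) + 32848) = 1/((79 + 2/(-240)) + 32848) = 1/((79 + 2*(-1/240)) + 32848) = 1/((79 - 1/120) + 32848) = 1/(9479/120 + 32848) = 1/(3951239/120) = 120/3951239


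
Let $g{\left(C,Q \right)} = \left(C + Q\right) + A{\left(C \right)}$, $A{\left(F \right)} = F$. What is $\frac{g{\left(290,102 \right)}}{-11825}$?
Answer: $- \frac{62}{1075} \approx -0.057674$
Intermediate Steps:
$g{\left(C,Q \right)} = Q + 2 C$ ($g{\left(C,Q \right)} = \left(C + Q\right) + C = Q + 2 C$)
$\frac{g{\left(290,102 \right)}}{-11825} = \frac{102 + 2 \cdot 290}{-11825} = \left(102 + 580\right) \left(- \frac{1}{11825}\right) = 682 \left(- \frac{1}{11825}\right) = - \frac{62}{1075}$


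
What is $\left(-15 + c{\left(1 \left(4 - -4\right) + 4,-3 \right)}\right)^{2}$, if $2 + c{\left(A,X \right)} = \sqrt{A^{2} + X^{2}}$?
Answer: $442 - 102 \sqrt{17} \approx 21.443$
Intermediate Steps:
$c{\left(A,X \right)} = -2 + \sqrt{A^{2} + X^{2}}$
$\left(-15 + c{\left(1 \left(4 - -4\right) + 4,-3 \right)}\right)^{2} = \left(-15 - \left(2 - \sqrt{\left(1 \left(4 - -4\right) + 4\right)^{2} + \left(-3\right)^{2}}\right)\right)^{2} = \left(-15 - \left(2 - \sqrt{\left(1 \left(4 + 4\right) + 4\right)^{2} + 9}\right)\right)^{2} = \left(-15 - \left(2 - \sqrt{\left(1 \cdot 8 + 4\right)^{2} + 9}\right)\right)^{2} = \left(-15 - \left(2 - \sqrt{\left(8 + 4\right)^{2} + 9}\right)\right)^{2} = \left(-15 - \left(2 - \sqrt{12^{2} + 9}\right)\right)^{2} = \left(-15 - \left(2 - \sqrt{144 + 9}\right)\right)^{2} = \left(-15 - \left(2 - \sqrt{153}\right)\right)^{2} = \left(-15 - \left(2 - 3 \sqrt{17}\right)\right)^{2} = \left(-17 + 3 \sqrt{17}\right)^{2}$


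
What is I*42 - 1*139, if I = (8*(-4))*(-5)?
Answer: 6581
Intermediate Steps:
I = 160 (I = -32*(-5) = 160)
I*42 - 1*139 = 160*42 - 1*139 = 6720 - 139 = 6581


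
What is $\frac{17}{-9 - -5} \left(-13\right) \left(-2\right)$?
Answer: $- \frac{221}{2} \approx -110.5$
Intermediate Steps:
$\frac{17}{-9 - -5} \left(-13\right) \left(-2\right) = \frac{17}{-9 + 5} \left(-13\right) \left(-2\right) = \frac{17}{-4} \left(-13\right) \left(-2\right) = 17 \left(- \frac{1}{4}\right) \left(-13\right) \left(-2\right) = \left(- \frac{17}{4}\right) \left(-13\right) \left(-2\right) = \frac{221}{4} \left(-2\right) = - \frac{221}{2}$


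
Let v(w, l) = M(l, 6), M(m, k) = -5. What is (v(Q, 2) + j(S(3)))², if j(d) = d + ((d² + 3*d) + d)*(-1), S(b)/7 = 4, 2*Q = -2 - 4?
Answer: 762129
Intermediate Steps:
Q = -3 (Q = (-2 - 4)/2 = (½)*(-6) = -3)
S(b) = 28 (S(b) = 7*4 = 28)
v(w, l) = -5
j(d) = -d² - 3*d (j(d) = d + (d² + 4*d)*(-1) = d + (-d² - 4*d) = -d² - 3*d)
(v(Q, 2) + j(S(3)))² = (-5 - 1*28*(3 + 28))² = (-5 - 1*28*31)² = (-5 - 868)² = (-873)² = 762129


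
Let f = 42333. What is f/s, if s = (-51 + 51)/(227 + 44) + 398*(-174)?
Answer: -14111/23084 ≈ -0.61129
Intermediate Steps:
s = -69252 (s = 0/271 - 69252 = 0*(1/271) - 69252 = 0 - 69252 = -69252)
f/s = 42333/(-69252) = 42333*(-1/69252) = -14111/23084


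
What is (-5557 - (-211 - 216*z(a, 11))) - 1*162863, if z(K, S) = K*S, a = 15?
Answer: -132569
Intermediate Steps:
(-5557 - (-211 - 216*z(a, 11))) - 1*162863 = (-5557 - (-211 - 3240*11)) - 1*162863 = (-5557 - (-211 - 216*165)) - 162863 = (-5557 - (-211 - 35640)) - 162863 = (-5557 - 1*(-35851)) - 162863 = (-5557 + 35851) - 162863 = 30294 - 162863 = -132569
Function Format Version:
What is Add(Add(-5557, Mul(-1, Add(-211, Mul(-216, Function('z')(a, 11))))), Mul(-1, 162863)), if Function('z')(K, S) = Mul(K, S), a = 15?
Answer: -132569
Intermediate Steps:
Add(Add(-5557, Mul(-1, Add(-211, Mul(-216, Function('z')(a, 11))))), Mul(-1, 162863)) = Add(Add(-5557, Mul(-1, Add(-211, Mul(-216, Mul(15, 11))))), Mul(-1, 162863)) = Add(Add(-5557, Mul(-1, Add(-211, Mul(-216, 165)))), -162863) = Add(Add(-5557, Mul(-1, Add(-211, -35640))), -162863) = Add(Add(-5557, Mul(-1, -35851)), -162863) = Add(Add(-5557, 35851), -162863) = Add(30294, -162863) = -132569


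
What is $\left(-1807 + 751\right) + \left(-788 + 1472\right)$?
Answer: $-372$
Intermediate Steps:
$\left(-1807 + 751\right) + \left(-788 + 1472\right) = -1056 + 684 = -372$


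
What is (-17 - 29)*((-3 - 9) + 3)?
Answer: 414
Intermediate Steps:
(-17 - 29)*((-3 - 9) + 3) = -46*(-12 + 3) = -46*(-9) = 414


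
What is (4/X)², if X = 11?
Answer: 16/121 ≈ 0.13223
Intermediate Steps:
(4/X)² = (4/11)² = 16/121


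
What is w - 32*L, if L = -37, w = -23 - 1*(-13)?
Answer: 1174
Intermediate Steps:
w = -10 (w = -23 + 13 = -10)
w - 32*L = -10 - 32*(-37) = -10 + 1184 = 1174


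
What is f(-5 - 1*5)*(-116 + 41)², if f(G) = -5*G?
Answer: 281250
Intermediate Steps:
f(-5 - 1*5)*(-116 + 41)² = (-5*(-5 - 1*5))*(-116 + 41)² = -5*(-5 - 5)*(-75)² = -5*(-10)*5625 = 50*5625 = 281250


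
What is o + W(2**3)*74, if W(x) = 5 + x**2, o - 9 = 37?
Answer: 5152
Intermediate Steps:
o = 46 (o = 9 + 37 = 46)
o + W(2**3)*74 = 46 + (5 + (2**3)**2)*74 = 46 + (5 + 8**2)*74 = 46 + (5 + 64)*74 = 46 + 69*74 = 46 + 5106 = 5152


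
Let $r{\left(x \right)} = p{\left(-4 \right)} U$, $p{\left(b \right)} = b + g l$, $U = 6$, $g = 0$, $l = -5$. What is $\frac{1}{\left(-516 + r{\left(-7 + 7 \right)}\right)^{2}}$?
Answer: $\frac{1}{291600} \approx 3.4294 \cdot 10^{-6}$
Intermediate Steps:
$p{\left(b \right)} = b$ ($p{\left(b \right)} = b + 0 \left(-5\right) = b + 0 = b$)
$r{\left(x \right)} = -24$ ($r{\left(x \right)} = \left(-4\right) 6 = -24$)
$\frac{1}{\left(-516 + r{\left(-7 + 7 \right)}\right)^{2}} = \frac{1}{\left(-516 - 24\right)^{2}} = \frac{1}{\left(-540\right)^{2}} = \frac{1}{291600}$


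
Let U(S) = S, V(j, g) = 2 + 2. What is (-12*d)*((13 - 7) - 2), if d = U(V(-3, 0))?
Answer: -192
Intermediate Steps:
V(j, g) = 4
d = 4
(-12*d)*((13 - 7) - 2) = (-12*4)*((13 - 7) - 2) = -48*(6 - 2) = -48*4 = -192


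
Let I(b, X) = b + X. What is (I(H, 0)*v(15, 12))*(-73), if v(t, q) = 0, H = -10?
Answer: 0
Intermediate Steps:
I(b, X) = X + b
(I(H, 0)*v(15, 12))*(-73) = ((0 - 10)*0)*(-73) = -10*0*(-73) = 0*(-73) = 0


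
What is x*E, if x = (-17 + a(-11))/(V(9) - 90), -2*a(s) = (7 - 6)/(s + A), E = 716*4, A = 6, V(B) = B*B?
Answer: 242008/45 ≈ 5378.0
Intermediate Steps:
V(B) = B²
E = 2864
a(s) = -1/(2*(6 + s)) (a(s) = -(7 - 6)/(2*(s + 6)) = -1/(2*(6 + s)))
x = 169/90 (x = (-17 - 1/(12 + 2*(-11)))/(9² - 90) = (-17 - 1/(12 - 22))/(81 - 90) = (-17 - 1/(-10))/(-9) = (-17 - 1*(-⅒))*(-⅑) = (-17 + ⅒)*(-⅑) = -169/10*(-⅑) = 169/90 ≈ 1.8778)
x*E = (169/90)*2864 = 242008/45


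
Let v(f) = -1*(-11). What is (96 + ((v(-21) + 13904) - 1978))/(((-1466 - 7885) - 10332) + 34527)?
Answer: 4011/4948 ≈ 0.81063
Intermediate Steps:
v(f) = 11
(96 + ((v(-21) + 13904) - 1978))/(((-1466 - 7885) - 10332) + 34527) = (96 + ((11 + 13904) - 1978))/(((-1466 - 7885) - 10332) + 34527) = (96 + (13915 - 1978))/((-9351 - 10332) + 34527) = (96 + 11937)/(-19683 + 34527) = 12033/14844 = 12033*(1/14844) = 4011/4948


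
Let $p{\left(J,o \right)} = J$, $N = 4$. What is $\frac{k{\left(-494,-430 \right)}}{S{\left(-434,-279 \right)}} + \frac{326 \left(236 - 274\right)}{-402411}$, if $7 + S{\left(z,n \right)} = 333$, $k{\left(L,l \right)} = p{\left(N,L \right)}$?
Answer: $\frac{2824066}{65592993} \approx 0.043054$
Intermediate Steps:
$k{\left(L,l \right)} = 4$
$S{\left(z,n \right)} = 326$ ($S{\left(z,n \right)} = -7 + 333 = 326$)
$\frac{k{\left(-494,-430 \right)}}{S{\left(-434,-279 \right)}} + \frac{326 \left(236 - 274\right)}{-402411} = \frac{4}{326} + \frac{326 \left(236 - 274\right)}{-402411} = 4 \cdot \frac{1}{326} + 326 \left(-38\right) \left(- \frac{1}{402411}\right) = \frac{2}{163} - - \frac{12388}{402411} = \frac{2}{163} + \frac{12388}{402411} = \frac{2824066}{65592993}$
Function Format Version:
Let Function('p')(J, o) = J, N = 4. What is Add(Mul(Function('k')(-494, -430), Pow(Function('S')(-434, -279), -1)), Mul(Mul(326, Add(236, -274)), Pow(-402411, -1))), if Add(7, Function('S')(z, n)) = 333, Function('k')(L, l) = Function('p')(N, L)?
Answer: Rational(2824066, 65592993) ≈ 0.043054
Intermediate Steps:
Function('k')(L, l) = 4
Function('S')(z, n) = 326 (Function('S')(z, n) = Add(-7, 333) = 326)
Add(Mul(Function('k')(-494, -430), Pow(Function('S')(-434, -279), -1)), Mul(Mul(326, Add(236, -274)), Pow(-402411, -1))) = Add(Mul(4, Pow(326, -1)), Mul(Mul(326, Add(236, -274)), Pow(-402411, -1))) = Add(Mul(4, Rational(1, 326)), Mul(Mul(326, -38), Rational(-1, 402411))) = Add(Rational(2, 163), Mul(-12388, Rational(-1, 402411))) = Add(Rational(2, 163), Rational(12388, 402411)) = Rational(2824066, 65592993)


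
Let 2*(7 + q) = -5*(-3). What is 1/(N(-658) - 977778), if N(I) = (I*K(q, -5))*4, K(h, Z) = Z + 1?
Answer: -1/967250 ≈ -1.0339e-6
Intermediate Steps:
q = ½ (q = -7 + (-5*(-3))/2 = -7 + (½)*15 = -7 + 15/2 = ½ ≈ 0.50000)
K(h, Z) = 1 + Z
N(I) = -16*I (N(I) = (I*(1 - 5))*4 = (I*(-4))*4 = -4*I*4 = -16*I)
1/(N(-658) - 977778) = 1/(-16*(-658) - 977778) = 1/(10528 - 977778) = 1/(-967250) = -1/967250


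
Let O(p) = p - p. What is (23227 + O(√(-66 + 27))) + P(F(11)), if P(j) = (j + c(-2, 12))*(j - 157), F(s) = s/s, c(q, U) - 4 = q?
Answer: 22759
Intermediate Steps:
c(q, U) = 4 + q
O(p) = 0
F(s) = 1
P(j) = (-157 + j)*(2 + j) (P(j) = (j + (4 - 2))*(j - 157) = (j + 2)*(-157 + j) = (2 + j)*(-157 + j) = (-157 + j)*(2 + j))
(23227 + O(√(-66 + 27))) + P(F(11)) = (23227 + 0) + (-314 + 1² - 155*1) = 23227 + (-314 + 1 - 155) = 23227 - 468 = 22759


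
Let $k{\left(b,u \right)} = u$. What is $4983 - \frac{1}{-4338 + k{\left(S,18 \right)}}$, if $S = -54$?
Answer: $\frac{21526561}{4320} \approx 4983.0$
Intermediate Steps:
$4983 - \frac{1}{-4338 + k{\left(S,18 \right)}} = 4983 - \frac{1}{-4338 + 18} = 4983 - \frac{1}{-4320} = 4983 - - \frac{1}{4320} = 4983 + \frac{1}{4320} = \frac{21526561}{4320}$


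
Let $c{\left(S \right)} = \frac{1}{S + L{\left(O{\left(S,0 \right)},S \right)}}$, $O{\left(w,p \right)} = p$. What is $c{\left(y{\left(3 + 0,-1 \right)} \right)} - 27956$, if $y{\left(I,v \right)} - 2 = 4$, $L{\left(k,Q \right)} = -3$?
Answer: $- \frac{83867}{3} \approx -27956.0$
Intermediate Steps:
$y{\left(I,v \right)} = 6$ ($y{\left(I,v \right)} = 2 + 4 = 6$)
$c{\left(S \right)} = \frac{1}{-3 + S}$ ($c{\left(S \right)} = \frac{1}{S - 3} = \frac{1}{-3 + S}$)
$c{\left(y{\left(3 + 0,-1 \right)} \right)} - 27956 = \frac{1}{-3 + 6} - 27956 = \frac{1}{3} - 27956 = - \frac{83867}{3}$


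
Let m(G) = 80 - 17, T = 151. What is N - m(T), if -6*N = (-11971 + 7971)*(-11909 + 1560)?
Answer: -20698189/3 ≈ -6.8994e+6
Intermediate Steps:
m(G) = 63
N = -20698000/3 (N = -(-11971 + 7971)*(-11909 + 1560)/6 = -(-2000)*(-10349)/3 = -⅙*41396000 = -20698000/3 ≈ -6.8993e+6)
N - m(T) = -20698000/3 - 1*63 = -20698000/3 - 63 = -20698189/3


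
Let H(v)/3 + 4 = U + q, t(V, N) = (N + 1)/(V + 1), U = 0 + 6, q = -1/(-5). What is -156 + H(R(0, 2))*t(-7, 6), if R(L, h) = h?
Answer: -1637/10 ≈ -163.70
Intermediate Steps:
q = 1/5 (q = -1*(-1/5) = 1/5 ≈ 0.20000)
U = 6
t(V, N) = (1 + N)/(1 + V)
H(v) = 33/5 (H(v) = -12 + 3*(6 + 1/5) = -12 + 3*(31/5) = -12 + 93/5 = 33/5)
-156 + H(R(0, 2))*t(-7, 6) = -156 + 33*((1 + 6)/(1 - 7))/5 = -156 + 33*(7/(-6))/5 = -156 + 33*(-1/6*7)/5 = -156 + (33/5)*(-7/6) = -156 - 77/10 = -1637/10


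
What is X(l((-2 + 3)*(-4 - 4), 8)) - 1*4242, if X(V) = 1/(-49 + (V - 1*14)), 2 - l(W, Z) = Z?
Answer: -292699/69 ≈ -4242.0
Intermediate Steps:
l(W, Z) = 2 - Z
X(V) = 1/(-63 + V) (X(V) = 1/(-49 + (V - 14)) = 1/(-49 + (-14 + V)) = 1/(-63 + V))
X(l((-2 + 3)*(-4 - 4), 8)) - 1*4242 = 1/(-63 + (2 - 1*8)) - 1*4242 = 1/(-63 + (2 - 8)) - 4242 = 1/(-63 - 6) - 4242 = 1/(-69) - 4242 = -1/69 - 4242 = -292699/69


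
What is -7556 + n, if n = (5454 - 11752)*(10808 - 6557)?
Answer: -26780354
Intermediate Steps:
n = -26772798 (n = -6298*4251 = -26772798)
-7556 + n = -7556 - 26772798 = -26780354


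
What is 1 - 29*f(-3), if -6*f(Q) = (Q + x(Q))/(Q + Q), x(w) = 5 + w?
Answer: 65/36 ≈ 1.8056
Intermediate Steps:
f(Q) = -(5 + 2*Q)/(12*Q) (f(Q) = -(Q + (5 + Q))/(6*(Q + Q)) = -(5 + 2*Q)/(6*(2*Q)) = -(5 + 2*Q)*1/(2*Q)/6 = -(5 + 2*Q)/(12*Q))
1 - 29*f(-3) = 1 - 29*(-5 - 2*(-3))/(12*(-3)) = 1 - 29*(-1)*(-5 + 6)/(12*3) = 1 - 29*(-1)/(12*3) = 1 - 29*(-1/36) = 1 + 29/36 = 65/36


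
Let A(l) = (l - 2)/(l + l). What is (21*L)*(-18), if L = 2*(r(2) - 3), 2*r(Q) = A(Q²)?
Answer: 4347/2 ≈ 2173.5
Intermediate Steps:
A(l) = (-2 + l)/(2*l) (A(l) = (-2 + l)/((2*l)) = (-2 + l)*(1/(2*l)) = (-2 + l)/(2*l))
r(Q) = (-2 + Q²)/(4*Q²) (r(Q) = ((-2 + Q²)/(2*(Q²)))/2 = ((-2 + Q²)/(2*Q²))/2 = (-2 + Q²)/(4*Q²))
L = -23/4 (L = 2*((¼)*(-2 + 2²)/2² - 3) = 2*((¼)*(¼)*(-2 + 4) - 3) = 2*((¼)*(¼)*2 - 3) = 2*(⅛ - 3) = 2*(-23/8) = -23/4 ≈ -5.7500)
(21*L)*(-18) = (21*(-23/4))*(-18) = -483/4*(-18) = 4347/2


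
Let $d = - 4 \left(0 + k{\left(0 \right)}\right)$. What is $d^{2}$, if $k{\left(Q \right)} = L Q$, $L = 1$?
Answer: $0$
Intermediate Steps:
$k{\left(Q \right)} = Q$ ($k{\left(Q \right)} = 1 Q = Q$)
$d = 0$ ($d = - 4 \left(0 + 0\right) = \left(-4\right) 0 = 0$)
$d^{2} = 0^{2} = 0$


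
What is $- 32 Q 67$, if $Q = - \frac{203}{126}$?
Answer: $\frac{31088}{9} \approx 3454.2$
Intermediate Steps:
$Q = - \frac{29}{18}$ ($Q = \left(-203\right) \frac{1}{126} = - \frac{29}{18} \approx -1.6111$)
$- 32 Q 67 = \left(-32\right) \left(- \frac{29}{18}\right) 67 = \frac{464}{9} \cdot 67 = \frac{31088}{9}$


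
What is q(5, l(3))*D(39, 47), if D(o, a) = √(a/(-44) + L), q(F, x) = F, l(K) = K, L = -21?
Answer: 5*I*√10681/22 ≈ 23.488*I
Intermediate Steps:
D(o, a) = √(-21 - a/44) (D(o, a) = √(a/(-44) - 21) = √(a*(-1/44) - 21) = √(-a/44 - 21) = √(-21 - a/44))
q(5, l(3))*D(39, 47) = 5*(√(-10164 - 11*47)/22) = 5*(√(-10164 - 517)/22) = 5*(√(-10681)/22) = 5*((I*√10681)/22) = 5*(I*√10681/22) = 5*I*√10681/22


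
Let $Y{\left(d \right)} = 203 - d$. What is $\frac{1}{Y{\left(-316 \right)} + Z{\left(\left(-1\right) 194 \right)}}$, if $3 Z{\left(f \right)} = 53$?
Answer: $\frac{3}{1610} \approx 0.0018634$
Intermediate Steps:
$Z{\left(f \right)} = \frac{53}{3}$ ($Z{\left(f \right)} = \frac{1}{3} \cdot 53 = \frac{53}{3}$)
$\frac{1}{Y{\left(-316 \right)} + Z{\left(\left(-1\right) 194 \right)}} = \frac{1}{\left(203 - -316\right) + \frac{53}{3}} = \frac{1}{\left(203 + 316\right) + \frac{53}{3}} = \frac{1}{519 + \frac{53}{3}} = \frac{1}{\frac{1610}{3}} = \frac{3}{1610}$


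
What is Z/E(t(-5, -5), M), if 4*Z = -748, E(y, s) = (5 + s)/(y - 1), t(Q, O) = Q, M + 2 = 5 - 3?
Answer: 1122/5 ≈ 224.40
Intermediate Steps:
M = 0 (M = -2 + (5 - 3) = -2 + 2 = 0)
E(y, s) = (5 + s)/(-1 + y)
Z = -187 (Z = (¼)*(-748) = -187)
Z/E(t(-5, -5), M) = -187*(-1 - 5)/(5 + 0) = -187/(5/(-6)) = -187/((-⅙*5)) = -187/(-⅚) = -187*(-6/5) = 1122/5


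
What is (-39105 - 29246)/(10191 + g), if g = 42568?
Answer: -68351/52759 ≈ -1.2955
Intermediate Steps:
(-39105 - 29246)/(10191 + g) = (-39105 - 29246)/(10191 + 42568) = -68351/52759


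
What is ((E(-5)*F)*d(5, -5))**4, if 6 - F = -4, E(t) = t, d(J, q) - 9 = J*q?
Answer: 409600000000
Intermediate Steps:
d(J, q) = 9 + J*q
F = 10 (F = 6 - 1*(-4) = 6 + 4 = 10)
((E(-5)*F)*d(5, -5))**4 = ((-5*10)*(9 + 5*(-5)))**4 = (-50*(9 - 25))**4 = (-50*(-16))**4 = 800**4 = 409600000000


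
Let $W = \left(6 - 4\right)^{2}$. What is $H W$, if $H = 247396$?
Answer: $989584$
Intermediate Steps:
$W = 4$ ($W = 2^{2} = 4$)
$H W = 247396 \cdot 4 = 989584$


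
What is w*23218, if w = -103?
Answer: -2391454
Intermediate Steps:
w*23218 = -103*23218 = -2391454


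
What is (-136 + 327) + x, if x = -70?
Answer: 121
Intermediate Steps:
(-136 + 327) + x = (-136 + 327) - 70 = 191 - 70 = 121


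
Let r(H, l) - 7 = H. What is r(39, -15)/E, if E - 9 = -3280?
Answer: -46/3271 ≈ -0.014063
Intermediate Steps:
E = -3271 (E = 9 - 3280 = -3271)
r(H, l) = 7 + H
r(39, -15)/E = (7 + 39)/(-3271) = 46*(-1/3271) = -46/3271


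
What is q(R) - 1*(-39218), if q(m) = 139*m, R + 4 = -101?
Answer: 24623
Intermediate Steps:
R = -105 (R = -4 - 101 = -105)
q(R) - 1*(-39218) = 139*(-105) - 1*(-39218) = -14595 + 39218 = 24623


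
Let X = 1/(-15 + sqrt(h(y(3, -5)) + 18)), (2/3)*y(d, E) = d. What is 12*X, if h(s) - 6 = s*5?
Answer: -120/119 - 4*sqrt(186)/119 ≈ -1.4668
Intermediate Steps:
y(d, E) = 3*d/2
h(s) = 6 + 5*s (h(s) = 6 + s*5 = 6 + 5*s)
X = 1/(-15 + sqrt(186)/2) (X = 1/(-15 + sqrt((6 + 5*((3/2)*3)) + 18)) = 1/(-15 + sqrt((6 + 5*(9/2)) + 18)) = 1/(-15 + sqrt((6 + 45/2) + 18)) = 1/(-15 + sqrt(57/2 + 18)) = 1/(-15 + sqrt(93/2)) = 1/(-15 + sqrt(186)/2) ≈ -0.12224)
12*X = 12*(-10/119 - sqrt(186)/357) = -120/119 - 4*sqrt(186)/119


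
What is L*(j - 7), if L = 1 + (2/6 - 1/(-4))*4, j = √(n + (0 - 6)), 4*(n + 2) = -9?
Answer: -70/3 + 5*I*√41/3 ≈ -23.333 + 10.672*I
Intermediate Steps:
n = -17/4 (n = -2 + (¼)*(-9) = -2 - 9/4 = -17/4 ≈ -4.2500)
j = I*√41/2 (j = √(-17/4 + (0 - 6)) = √(-17/4 - 6) = √(-41/4) = I*√41/2 ≈ 3.2016*I)
L = 10/3 (L = 1 + (2*(⅙) - 1*(-¼))*4 = 1 + (⅓ + ¼)*4 = 1 + (7/12)*4 = 1 + 7/3 = 10/3 ≈ 3.3333)
L*(j - 7) = 10*(I*√41/2 - 7)/3 = 10*(-7 + I*√41/2)/3 = -70/3 + 5*I*√41/3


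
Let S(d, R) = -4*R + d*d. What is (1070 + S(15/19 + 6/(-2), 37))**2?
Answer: 111961175236/130321 ≈ 8.5912e+5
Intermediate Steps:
S(d, R) = d**2 - 4*R (S(d, R) = -4*R + d**2 = d**2 - 4*R)
(1070 + S(15/19 + 6/(-2), 37))**2 = (1070 + ((15/19 + 6/(-2))**2 - 4*37))**2 = (1070 + ((15*(1/19) + 6*(-1/2))**2 - 148))**2 = (1070 + ((15/19 - 3)**2 - 148))**2 = (1070 + ((-42/19)**2 - 148))**2 = (1070 + (1764/361 - 148))**2 = (1070 - 51664/361)**2 = (334606/361)**2 = 111961175236/130321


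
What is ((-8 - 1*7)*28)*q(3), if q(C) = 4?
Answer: -1680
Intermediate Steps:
((-8 - 1*7)*28)*q(3) = ((-8 - 1*7)*28)*4 = ((-8 - 7)*28)*4 = -15*28*4 = -420*4 = -1680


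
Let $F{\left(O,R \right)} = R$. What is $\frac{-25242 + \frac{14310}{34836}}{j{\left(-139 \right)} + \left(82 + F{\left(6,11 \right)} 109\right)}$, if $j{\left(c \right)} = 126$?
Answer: $- \frac{48850889}{2723014} \approx -17.94$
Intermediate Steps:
$\frac{-25242 + \frac{14310}{34836}}{j{\left(-139 \right)} + \left(82 + F{\left(6,11 \right)} 109\right)} = \frac{-25242 + \frac{14310}{34836}}{126 + \left(82 + 11 \cdot 109\right)} = \frac{-25242 + 14310 \cdot \frac{1}{34836}}{126 + \left(82 + 1199\right)} = \frac{-25242 + \frac{2385}{5806}}{126 + 1281} = - \frac{146552667}{5806 \cdot 1407} = \left(- \frac{146552667}{5806}\right) \frac{1}{1407} = - \frac{48850889}{2723014}$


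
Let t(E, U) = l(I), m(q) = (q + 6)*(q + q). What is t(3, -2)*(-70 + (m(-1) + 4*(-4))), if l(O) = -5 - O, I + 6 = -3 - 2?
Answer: -576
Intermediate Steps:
m(q) = 2*q*(6 + q) (m(q) = (6 + q)*(2*q) = 2*q*(6 + q))
I = -11 (I = -6 + (-3 - 2) = -6 - 5 = -11)
t(E, U) = 6 (t(E, U) = -5 - 1*(-11) = -5 + 11 = 6)
t(3, -2)*(-70 + (m(-1) + 4*(-4))) = 6*(-70 + (2*(-1)*(6 - 1) + 4*(-4))) = 6*(-70 + (2*(-1)*5 - 16)) = 6*(-70 + (-10 - 16)) = 6*(-70 - 26) = 6*(-96) = -576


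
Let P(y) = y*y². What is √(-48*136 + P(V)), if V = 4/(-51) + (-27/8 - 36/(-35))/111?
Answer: I*√127186186592543212588175610/139582144800 ≈ 80.796*I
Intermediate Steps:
V = -52609/528360 (V = 4*(-1/51) + (-27*⅛ - 36*(-1/35))*(1/111) = -4/51 + (-27/8 + 36/35)*(1/111) = -4/51 - 657/280*1/111 = -4/51 - 219/10360 = -52609/528360 ≈ -0.099570)
P(y) = y³
√(-48*136 + P(V)) = √(-48*136 + (-52609/528360)³) = √(-6528 - 145606291302529/147499244053056000) = √(-962875210784640870529/147499244053056000) = I*√127186186592543212588175610/139582144800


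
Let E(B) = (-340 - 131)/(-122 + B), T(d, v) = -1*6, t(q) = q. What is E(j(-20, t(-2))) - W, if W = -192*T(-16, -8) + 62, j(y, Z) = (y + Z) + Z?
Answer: -176773/146 ≈ -1210.8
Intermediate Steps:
T(d, v) = -6
j(y, Z) = y + 2*Z (j(y, Z) = (Z + y) + Z = y + 2*Z)
E(B) = -471/(-122 + B)
W = 1214 (W = -192*(-6) + 62 = 1152 + 62 = 1214)
E(j(-20, t(-2))) - W = -471/(-122 + (-20 + 2*(-2))) - 1*1214 = -471/(-122 + (-20 - 4)) - 1214 = -471/(-122 - 24) - 1214 = -471/(-146) - 1214 = -471*(-1/146) - 1214 = 471/146 - 1214 = -176773/146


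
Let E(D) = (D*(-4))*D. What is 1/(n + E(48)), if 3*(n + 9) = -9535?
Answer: -3/37210 ≈ -8.0623e-5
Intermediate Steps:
n = -9562/3 (n = -9 + (⅓)*(-9535) = -9 - 9535/3 = -9562/3 ≈ -3187.3)
E(D) = -4*D² (E(D) = (-4*D)*D = -4*D²)
1/(n + E(48)) = 1/(-9562/3 - 4*48²) = 1/(-9562/3 - 4*2304) = 1/(-9562/3 - 9216) = 1/(-37210/3) = -3/37210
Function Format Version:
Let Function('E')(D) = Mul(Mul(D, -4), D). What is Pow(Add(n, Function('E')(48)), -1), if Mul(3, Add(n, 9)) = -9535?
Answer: Rational(-3, 37210) ≈ -8.0623e-5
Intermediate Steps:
n = Rational(-9562, 3) (n = Add(-9, Mul(Rational(1, 3), -9535)) = Add(-9, Rational(-9535, 3)) = Rational(-9562, 3) ≈ -3187.3)
Function('E')(D) = Mul(-4, Pow(D, 2)) (Function('E')(D) = Mul(Mul(-4, D), D) = Mul(-4, Pow(D, 2)))
Pow(Add(n, Function('E')(48)), -1) = Pow(Add(Rational(-9562, 3), Mul(-4, Pow(48, 2))), -1) = Pow(Add(Rational(-9562, 3), Mul(-4, 2304)), -1) = Pow(Add(Rational(-9562, 3), -9216), -1) = Pow(Rational(-37210, 3), -1) = Rational(-3, 37210)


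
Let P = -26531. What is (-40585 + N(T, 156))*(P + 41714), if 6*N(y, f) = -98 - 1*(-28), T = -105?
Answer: -616379190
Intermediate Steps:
N(y, f) = -35/3 (N(y, f) = (-98 - 1*(-28))/6 = (-98 + 28)/6 = (⅙)*(-70) = -35/3)
(-40585 + N(T, 156))*(P + 41714) = (-40585 - 35/3)*(-26531 + 41714) = -121790/3*15183 = -616379190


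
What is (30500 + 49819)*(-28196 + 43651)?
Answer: 1241330145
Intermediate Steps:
(30500 + 49819)*(-28196 + 43651) = 80319*15455 = 1241330145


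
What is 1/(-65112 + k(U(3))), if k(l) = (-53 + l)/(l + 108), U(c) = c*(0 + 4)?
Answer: -120/7813481 ≈ -1.5358e-5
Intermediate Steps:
U(c) = 4*c (U(c) = c*4 = 4*c)
k(l) = (-53 + l)/(108 + l)
1/(-65112 + k(U(3))) = 1/(-65112 + (-53 + 4*3)/(108 + 4*3)) = 1/(-65112 + (-53 + 12)/(108 + 12)) = 1/(-65112 - 41/120) = 1/(-7813481/120) = -120/7813481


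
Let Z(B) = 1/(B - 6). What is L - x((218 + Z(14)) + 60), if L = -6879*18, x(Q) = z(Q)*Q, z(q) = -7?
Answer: -975001/8 ≈ -1.2188e+5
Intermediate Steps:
Z(B) = 1/(-6 + B)
x(Q) = -7*Q
L = -123822
L - x((218 + Z(14)) + 60) = -123822 - (-7)*((218 + 1/(-6 + 14)) + 60) = -123822 - (-7)*((218 + 1/8) + 60) = -123822 - (-7)*(1745/8 + 60) = -123822 - (-7)*2225/8 = -123822 - 1*(-15575/8) = -123822 + 15575/8 = -975001/8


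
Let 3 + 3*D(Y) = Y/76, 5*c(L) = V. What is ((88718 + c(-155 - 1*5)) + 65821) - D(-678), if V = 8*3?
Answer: 29364077/190 ≈ 1.5455e+5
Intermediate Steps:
V = 24
c(L) = 24/5 (c(L) = (⅕)*24 = 24/5)
D(Y) = -1 + Y/228 (D(Y) = -1 + (Y/76)/3 = -1 + Y/228)
((88718 + c(-155 - 1*5)) + 65821) - D(-678) = ((88718 + 24/5) + 65821) - (-1 + (1/228)*(-678)) = (443614/5 + 65821) - (-1 - 113/38) = 772719/5 - 1*(-151/38) = 772719/5 + 151/38 = 29364077/190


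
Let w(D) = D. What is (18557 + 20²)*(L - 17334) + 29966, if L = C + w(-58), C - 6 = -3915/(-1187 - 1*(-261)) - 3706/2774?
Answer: -423199352652593/1284362 ≈ -3.2950e+8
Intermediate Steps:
C = 11420399/1284362 (C = 6 + (-3915/(-1187 - 1*(-261)) - 3706/2774) = 6 + (-3915/(-1187 + 261) - 3706*1/2774) = 6 + (-3915/(-926) - 1853/1387) = 6 + (-3915*(-1/926) - 1853/1387) = 6 + (3915/926 - 1853/1387) = 6 + 3714227/1284362 = 11420399/1284362 ≈ 8.8919)
L = -63072597/1284362 (L = 11420399/1284362 - 58 = -63072597/1284362 ≈ -49.108)
(18557 + 20²)*(L - 17334) + 29966 = (18557 + 20²)*(-63072597/1284362 - 17334) + 29966 = (18557 + 400)*(-22326203505/1284362) + 29966 = 18957*(-22326203505/1284362) + 29966 = -423237839844285/1284362 + 29966 = -423199352652593/1284362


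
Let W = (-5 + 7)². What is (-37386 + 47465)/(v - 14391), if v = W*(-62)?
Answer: -10079/14639 ≈ -0.68850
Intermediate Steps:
W = 4 (W = 2² = 4)
v = -248 (v = 4*(-62) = -248)
(-37386 + 47465)/(v - 14391) = (-37386 + 47465)/(-248 - 14391) = 10079/(-14639) = 10079*(-1/14639) = -10079/14639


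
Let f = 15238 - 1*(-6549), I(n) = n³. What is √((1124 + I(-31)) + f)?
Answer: 4*I*√430 ≈ 82.946*I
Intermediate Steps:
f = 21787 (f = 15238 + 6549 = 21787)
√((1124 + I(-31)) + f) = √((1124 + (-31)³) + 21787) = √((1124 - 29791) + 21787) = √(-28667 + 21787) = √(-6880) = 4*I*√430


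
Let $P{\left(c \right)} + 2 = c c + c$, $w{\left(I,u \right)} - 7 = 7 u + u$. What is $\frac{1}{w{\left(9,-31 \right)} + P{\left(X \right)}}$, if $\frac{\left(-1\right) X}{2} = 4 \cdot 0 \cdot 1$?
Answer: $- \frac{1}{243} \approx -0.0041152$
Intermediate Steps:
$X = 0$ ($X = - 2 \cdot 4 \cdot 0 \cdot 1 = - 2 \cdot 0 \cdot 1 = \left(-2\right) 0 = 0$)
$w{\left(I,u \right)} = 7 + 8 u$ ($w{\left(I,u \right)} = 7 + \left(7 u + u\right) = 7 + 8 u$)
$P{\left(c \right)} = -2 + c + c^{2}$ ($P{\left(c \right)} = -2 + \left(c c + c\right) = -2 + \left(c^{2} + c\right) = -2 + \left(c + c^{2}\right) = -2 + c + c^{2}$)
$\frac{1}{w{\left(9,-31 \right)} + P{\left(X \right)}} = \frac{1}{\left(7 + 8 \left(-31\right)\right) + \left(-2 + 0 + 0^{2}\right)} = \frac{1}{\left(7 - 248\right) + \left(-2 + 0 + 0\right)} = \frac{1}{-241 - 2} = \frac{1}{-243} = - \frac{1}{243}$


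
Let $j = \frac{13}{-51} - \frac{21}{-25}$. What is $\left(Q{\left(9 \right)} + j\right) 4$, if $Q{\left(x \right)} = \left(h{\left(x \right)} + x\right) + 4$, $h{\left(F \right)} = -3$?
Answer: $\frac{53984}{1275} \approx 42.34$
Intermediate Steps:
$j = \frac{746}{1275}$ ($j = 13 \left(- \frac{1}{51}\right) - - \frac{21}{25} = - \frac{13}{51} + \frac{21}{25} = \frac{746}{1275} \approx 0.5851$)
$Q{\left(x \right)} = 1 + x$ ($Q{\left(x \right)} = \left(-3 + x\right) + 4 = 1 + x$)
$\left(Q{\left(9 \right)} + j\right) 4 = \left(\left(1 + 9\right) + \frac{746}{1275}\right) 4 = \left(10 + \frac{746}{1275}\right) 4 = \frac{13496}{1275} \cdot 4 = \frac{53984}{1275}$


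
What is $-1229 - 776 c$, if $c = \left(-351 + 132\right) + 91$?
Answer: $98099$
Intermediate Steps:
$c = -128$ ($c = -219 + 91 = -128$)
$-1229 - 776 c = -1229 - -99328 = -1229 + 99328 = 98099$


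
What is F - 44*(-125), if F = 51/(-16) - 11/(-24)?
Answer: 263869/48 ≈ 5497.3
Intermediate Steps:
F = -131/48 (F = 51*(-1/16) - 11*(-1/24) = -51/16 + 11/24 = -131/48 ≈ -2.7292)
F - 44*(-125) = -131/48 - 44*(-125) = -131/48 + 5500 = 263869/48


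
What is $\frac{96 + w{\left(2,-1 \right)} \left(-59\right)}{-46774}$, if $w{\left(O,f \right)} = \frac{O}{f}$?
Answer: $- \frac{107}{23387} \approx -0.0045752$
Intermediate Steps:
$\frac{96 + w{\left(2,-1 \right)} \left(-59\right)}{-46774} = \frac{96 + \frac{2}{-1} \left(-59\right)}{-46774} = \left(96 + 2 \left(-1\right) \left(-59\right)\right) \left(- \frac{1}{46774}\right) = \left(96 - -118\right) \left(- \frac{1}{46774}\right) = \left(96 + 118\right) \left(- \frac{1}{46774}\right) = 214 \left(- \frac{1}{46774}\right) = - \frac{107}{23387}$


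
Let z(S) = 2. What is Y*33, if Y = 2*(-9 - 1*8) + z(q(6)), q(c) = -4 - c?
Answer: -1056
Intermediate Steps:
Y = -32 (Y = 2*(-9 - 1*8) + 2 = 2*(-9 - 8) + 2 = 2*(-17) + 2 = -34 + 2 = -32)
Y*33 = -32*33 = -1056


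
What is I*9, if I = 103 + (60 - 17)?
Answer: 1314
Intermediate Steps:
I = 146 (I = 103 + 43 = 146)
I*9 = 146*9 = 1314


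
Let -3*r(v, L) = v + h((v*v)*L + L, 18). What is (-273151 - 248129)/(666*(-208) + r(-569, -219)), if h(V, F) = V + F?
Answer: -312768/14097769 ≈ -0.022186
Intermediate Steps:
h(V, F) = F + V
r(v, L) = -6 - L/3 - v/3 - L*v²/3 (r(v, L) = -(v + (18 + ((v*v)*L + L)))/3 = -(v + (18 + (v²*L + L)))/3 = -(v + (18 + (L*v² + L)))/3 = -(v + (18 + (L + L*v²)))/3 = -(v + (18 + L + L*v²))/3 = -(18 + L + v + L*v²)/3 = -6 - L/3 - v/3 - L*v²/3)
(-273151 - 248129)/(666*(-208) + r(-569, -219)) = (-273151 - 248129)/(666*(-208) + (-6 - ⅓*(-569) - ⅓*(-219)*(1 + (-569)²))) = -521280/(-138528 + (-6 + 569/3 - ⅓*(-219)*(1 + 323761))) = -521280/(-138528 + (-6 + 569/3 - ⅓*(-219)*323762)) = -521280/(-138528 + (-6 + 569/3 + 23634626)) = -521280/(-138528 + 70904429/3) = -521280/70488845/3 = -521280*3/70488845 = -312768/14097769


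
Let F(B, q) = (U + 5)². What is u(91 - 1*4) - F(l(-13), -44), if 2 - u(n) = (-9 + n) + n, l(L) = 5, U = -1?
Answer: -179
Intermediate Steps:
F(B, q) = 16 (F(B, q) = (-1 + 5)² = 4² = 16)
u(n) = 11 - 2*n (u(n) = 2 - ((-9 + n) + n) = 2 - (-9 + 2*n) = 2 + (9 - 2*n) = 11 - 2*n)
u(91 - 1*4) - F(l(-13), -44) = (11 - 2*(91 - 1*4)) - 1*16 = (11 - 2*(91 - 4)) - 16 = (11 - 2*87) - 16 = (11 - 174) - 16 = -163 - 16 = -179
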